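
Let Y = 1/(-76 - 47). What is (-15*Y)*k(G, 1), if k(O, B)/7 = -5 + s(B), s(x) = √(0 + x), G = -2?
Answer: -140/41 ≈ -3.4146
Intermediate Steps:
s(x) = √x
k(O, B) = -35 + 7*√B (k(O, B) = 7*(-5 + √B) = -35 + 7*√B)
Y = -1/123 (Y = 1/(-123) = -1/123 ≈ -0.0081301)
(-15*Y)*k(G, 1) = (-15*(-1/123))*(-35 + 7*√1) = 5*(-35 + 7*1)/41 = 5*(-35 + 7)/41 = (5/41)*(-28) = -140/41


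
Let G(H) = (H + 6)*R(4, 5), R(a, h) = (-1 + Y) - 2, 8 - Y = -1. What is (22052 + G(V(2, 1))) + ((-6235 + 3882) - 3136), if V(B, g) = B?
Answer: 16611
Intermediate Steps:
Y = 9 (Y = 8 - 1*(-1) = 8 + 1 = 9)
R(a, h) = 6 (R(a, h) = (-1 + 9) - 2 = 8 - 2 = 6)
G(H) = 36 + 6*H (G(H) = (H + 6)*6 = (6 + H)*6 = 36 + 6*H)
(22052 + G(V(2, 1))) + ((-6235 + 3882) - 3136) = (22052 + (36 + 6*2)) + ((-6235 + 3882) - 3136) = (22052 + (36 + 12)) + (-2353 - 3136) = (22052 + 48) - 5489 = 22100 - 5489 = 16611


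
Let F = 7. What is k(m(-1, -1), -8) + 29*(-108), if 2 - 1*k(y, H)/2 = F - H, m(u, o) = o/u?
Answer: -3158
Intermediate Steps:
k(y, H) = -10 + 2*H (k(y, H) = 4 - 2*(7 - H) = 4 + (-14 + 2*H) = -10 + 2*H)
k(m(-1, -1), -8) + 29*(-108) = (-10 + 2*(-8)) + 29*(-108) = (-10 - 16) - 3132 = -26 - 3132 = -3158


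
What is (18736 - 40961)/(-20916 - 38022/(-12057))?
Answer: 17864455/16809746 ≈ 1.0627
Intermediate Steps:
(18736 - 40961)/(-20916 - 38022/(-12057)) = -22225/(-20916 - 38022*(-1/12057)) = -22225/(-20916 + 12674/4019) = -22225/(-84048730/4019) = -22225*(-4019/84048730) = 17864455/16809746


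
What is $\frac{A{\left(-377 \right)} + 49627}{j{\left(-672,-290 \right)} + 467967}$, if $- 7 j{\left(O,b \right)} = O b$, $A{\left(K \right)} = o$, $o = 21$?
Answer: $\frac{49648}{440127} \approx 0.1128$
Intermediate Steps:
$A{\left(K \right)} = 21$
$j{\left(O,b \right)} = - \frac{O b}{7}$
$\frac{A{\left(-377 \right)} + 49627}{j{\left(-672,-290 \right)} + 467967} = \frac{21 + 49627}{\left(- \frac{1}{7}\right) \left(-672\right) \left(-290\right) + 467967} = \frac{49648}{-27840 + 467967} = \frac{49648}{440127}$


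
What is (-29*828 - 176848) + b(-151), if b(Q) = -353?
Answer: -201213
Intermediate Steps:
(-29*828 - 176848) + b(-151) = (-29*828 - 176848) - 353 = (-24012 - 176848) - 353 = -200860 - 353 = -201213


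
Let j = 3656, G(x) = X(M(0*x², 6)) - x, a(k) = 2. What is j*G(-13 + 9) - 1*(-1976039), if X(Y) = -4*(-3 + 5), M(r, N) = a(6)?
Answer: 1961415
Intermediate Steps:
M(r, N) = 2
X(Y) = -8 (X(Y) = -4*2 = -8)
G(x) = -8 - x
j*G(-13 + 9) - 1*(-1976039) = 3656*(-8 - (-13 + 9)) - 1*(-1976039) = 3656*(-8 - 1*(-4)) + 1976039 = 3656*(-8 + 4) + 1976039 = 3656*(-4) + 1976039 = -14624 + 1976039 = 1961415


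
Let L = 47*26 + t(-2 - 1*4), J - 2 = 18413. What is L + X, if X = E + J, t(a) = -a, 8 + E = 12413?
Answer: 32048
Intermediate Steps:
E = 12405 (E = -8 + 12413 = 12405)
J = 18415 (J = 2 + 18413 = 18415)
X = 30820 (X = 12405 + 18415 = 30820)
L = 1228 (L = 47*26 - (-2 - 1*4) = 1222 - (-2 - 4) = 1222 - 1*(-6) = 1222 + 6 = 1228)
L + X = 1228 + 30820 = 32048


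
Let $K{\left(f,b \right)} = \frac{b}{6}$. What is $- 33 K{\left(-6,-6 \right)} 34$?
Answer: $1122$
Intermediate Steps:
$K{\left(f,b \right)} = \frac{b}{6}$ ($K{\left(f,b \right)} = b \frac{1}{6} = \frac{b}{6}$)
$- 33 K{\left(-6,-6 \right)} 34 = - 33 \cdot \frac{1}{6} \left(-6\right) 34 = \left(-33\right) \left(-1\right) 34 = 33 \cdot 34 = 1122$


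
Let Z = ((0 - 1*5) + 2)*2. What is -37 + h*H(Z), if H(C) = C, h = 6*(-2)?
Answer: 35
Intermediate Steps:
h = -12
Z = -6 (Z = ((0 - 5) + 2)*2 = (-5 + 2)*2 = -3*2 = -6)
-37 + h*H(Z) = -37 - 12*(-6) = -37 + 72 = 35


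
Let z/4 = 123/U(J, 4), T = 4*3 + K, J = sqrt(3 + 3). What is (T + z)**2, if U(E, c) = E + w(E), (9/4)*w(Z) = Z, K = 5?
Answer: 3316705/169 + 25092*sqrt(6)/13 ≈ 24353.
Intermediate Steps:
w(Z) = 4*Z/9
J = sqrt(6) ≈ 2.4495
U(E, c) = 13*E/9 (U(E, c) = E + 4*E/9 = 13*E/9)
T = 17 (T = 4*3 + 5 = 12 + 5 = 17)
z = 738*sqrt(6)/13 (z = 4*(123/((13*sqrt(6)/9))) = 4*(123*(3*sqrt(6)/26)) = 4*(369*sqrt(6)/26) = 738*sqrt(6)/13 ≈ 139.06)
(T + z)**2 = (17 + 738*sqrt(6)/13)**2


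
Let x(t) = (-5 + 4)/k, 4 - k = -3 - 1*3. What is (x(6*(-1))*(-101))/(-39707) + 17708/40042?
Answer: 3513635659/7949738470 ≈ 0.44198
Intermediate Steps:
k = 10 (k = 4 - (-3 - 1*3) = 4 - (-3 - 3) = 4 - 1*(-6) = 4 + 6 = 10)
x(t) = -⅒ (x(t) = (-5 + 4)/10 = -1*⅒ = -⅒)
(x(6*(-1))*(-101))/(-39707) + 17708/40042 = -⅒*(-101)/(-39707) + 17708/40042 = (101/10)*(-1/39707) + 17708*(1/40042) = -101/397070 + 8854/20021 = 3513635659/7949738470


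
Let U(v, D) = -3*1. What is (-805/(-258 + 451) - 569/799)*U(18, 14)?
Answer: 2259036/154207 ≈ 14.649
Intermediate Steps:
U(v, D) = -3
(-805/(-258 + 451) - 569/799)*U(18, 14) = (-805/(-258 + 451) - 569/799)*(-3) = (-805/193 - 569*1/799)*(-3) = (-805*1/193 - 569/799)*(-3) = (-805/193 - 569/799)*(-3) = -753012/154207*(-3) = 2259036/154207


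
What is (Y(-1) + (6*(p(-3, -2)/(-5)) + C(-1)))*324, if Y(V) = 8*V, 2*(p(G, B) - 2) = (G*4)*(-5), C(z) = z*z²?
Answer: -76788/5 ≈ -15358.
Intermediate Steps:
C(z) = z³
p(G, B) = 2 - 10*G (p(G, B) = 2 + ((G*4)*(-5))/2 = 2 + ((4*G)*(-5))/2 = 2 + (-20*G)/2 = 2 - 10*G)
(Y(-1) + (6*(p(-3, -2)/(-5)) + C(-1)))*324 = (8*(-1) + (6*((2 - 10*(-3))/(-5)) + (-1)³))*324 = (-8 + (6*((2 + 30)*(-⅕)) - 1))*324 = (-8 + (6*(32*(-⅕)) - 1))*324 = (-8 + (6*(-32/5) - 1))*324 = (-8 + (-192/5 - 1))*324 = (-8 - 197/5)*324 = -237/5*324 = -76788/5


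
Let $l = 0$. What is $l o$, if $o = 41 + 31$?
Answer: $0$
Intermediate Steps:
$o = 72$
$l o = 0 \cdot 72 = 0$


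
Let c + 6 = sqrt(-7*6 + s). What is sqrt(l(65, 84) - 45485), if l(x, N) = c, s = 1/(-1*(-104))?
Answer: sqrt(-30751916 + 13*I*sqrt(113542))/26 ≈ 0.015191 + 213.29*I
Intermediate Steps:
s = 1/104 ≈ 0.0096154
c = -6 + I*sqrt(113542)/52 (c = -6 + sqrt(-7*6 + 1/104) = -6 + sqrt(-42 + 1/104) = -6 + sqrt(-4367/104) = -6 + I*sqrt(113542)/52 ≈ -6.0 + 6.48*I)
l(x, N) = -6 + I*sqrt(113542)/52
sqrt(l(65, 84) - 45485) = sqrt((-6 + I*sqrt(113542)/52) - 45485) = sqrt(-45491 + I*sqrt(113542)/52)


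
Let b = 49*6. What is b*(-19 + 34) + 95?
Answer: 4505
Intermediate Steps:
b = 294
b*(-19 + 34) + 95 = 294*(-19 + 34) + 95 = 294*15 + 95 = 4410 + 95 = 4505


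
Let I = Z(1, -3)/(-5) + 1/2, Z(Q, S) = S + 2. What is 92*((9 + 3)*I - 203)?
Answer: -89516/5 ≈ -17903.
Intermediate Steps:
Z(Q, S) = 2 + S
I = 7/10 (I = (2 - 3)/(-5) + 1/2 = -1*(-1/5) + 1*(1/2) = 1/5 + 1/2 = 7/10 ≈ 0.70000)
92*((9 + 3)*I - 203) = 92*((9 + 3)*(7/10) - 203) = 92*(12*(7/10) - 203) = 92*(42/5 - 203) = 92*(-973/5) = -89516/5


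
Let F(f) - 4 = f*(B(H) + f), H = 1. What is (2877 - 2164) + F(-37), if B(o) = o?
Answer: 2049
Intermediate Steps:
F(f) = 4 + f*(1 + f)
(2877 - 2164) + F(-37) = (2877 - 2164) + (4 - 37 + (-37)²) = 713 + (4 - 37 + 1369) = 713 + 1336 = 2049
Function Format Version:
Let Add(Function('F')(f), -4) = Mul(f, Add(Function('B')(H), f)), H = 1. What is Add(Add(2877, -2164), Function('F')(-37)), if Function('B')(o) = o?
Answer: 2049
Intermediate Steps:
Function('F')(f) = Add(4, Mul(f, Add(1, f)))
Add(Add(2877, -2164), Function('F')(-37)) = Add(Add(2877, -2164), Add(4, -37, Pow(-37, 2))) = Add(713, Add(4, -37, 1369)) = Add(713, 1336) = 2049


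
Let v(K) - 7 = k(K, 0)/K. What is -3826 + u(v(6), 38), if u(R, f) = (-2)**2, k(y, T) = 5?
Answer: -3822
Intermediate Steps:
v(K) = 7 + 5/K
u(R, f) = 4
-3826 + u(v(6), 38) = -3826 + 4 = -3822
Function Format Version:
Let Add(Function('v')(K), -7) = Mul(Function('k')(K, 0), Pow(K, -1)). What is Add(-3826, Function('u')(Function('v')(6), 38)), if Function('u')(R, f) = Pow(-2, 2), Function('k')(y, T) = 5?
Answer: -3822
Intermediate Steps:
Function('v')(K) = Add(7, Mul(5, Pow(K, -1)))
Function('u')(R, f) = 4
Add(-3826, Function('u')(Function('v')(6), 38)) = Add(-3826, 4) = -3822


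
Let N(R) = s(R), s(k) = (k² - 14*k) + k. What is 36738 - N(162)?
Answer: 12600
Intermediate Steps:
s(k) = k² - 13*k
N(R) = R*(-13 + R)
36738 - N(162) = 36738 - 162*(-13 + 162) = 36738 - 162*149 = 36738 - 1*24138 = 36738 - 24138 = 12600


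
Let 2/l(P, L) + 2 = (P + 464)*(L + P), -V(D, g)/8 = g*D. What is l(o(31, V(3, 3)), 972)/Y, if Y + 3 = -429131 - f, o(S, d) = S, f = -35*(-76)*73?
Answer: -1/154732402331 ≈ -6.4628e-12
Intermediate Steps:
f = 194180 (f = 2660*73 = 194180)
V(D, g) = -8*D*g (V(D, g) = -8*g*D = -8*D*g)
Y = -623314 (Y = -3 + (-429131 - 1*194180) = -3 + (-429131 - 194180) = -3 - 623311 = -623314)
l(P, L) = 2/(-2 + (464 + P)*(L + P)) (l(P, L) = 2/(-2 + (P + 464)*(L + P)) = 2/(-2 + (464 + P)*(L + P)))
l(o(31, V(3, 3)), 972)/Y = (2/(-2 + 31**2 + 464*972 + 464*31 + 972*31))/(-623314) = (2/(-2 + 961 + 451008 + 14384 + 30132))*(-1/623314) = (2/496483)*(-1/623314) = -1/154732402331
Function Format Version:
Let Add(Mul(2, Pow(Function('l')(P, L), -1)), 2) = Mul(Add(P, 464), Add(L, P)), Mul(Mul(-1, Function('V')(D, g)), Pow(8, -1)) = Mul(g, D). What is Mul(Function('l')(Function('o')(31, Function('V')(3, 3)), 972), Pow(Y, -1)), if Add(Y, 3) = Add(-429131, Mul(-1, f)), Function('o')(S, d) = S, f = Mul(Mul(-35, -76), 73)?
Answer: Rational(-1, 154732402331) ≈ -6.4628e-12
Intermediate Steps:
f = 194180 (f = Mul(2660, 73) = 194180)
Function('V')(D, g) = Mul(-8, D, g) (Function('V')(D, g) = Mul(-8, Mul(g, D)) = Mul(-8, Mul(D, g)) = Mul(-8, D, g))
Y = -623314 (Y = Add(-3, Add(-429131, Mul(-1, 194180))) = Add(-3, Add(-429131, -194180)) = Add(-3, -623311) = -623314)
Function('l')(P, L) = Mul(2, Pow(Add(-2, Mul(Add(464, P), Add(L, P))), -1)) (Function('l')(P, L) = Mul(2, Pow(Add(-2, Mul(Add(P, 464), Add(L, P))), -1)) = Mul(2, Pow(Add(-2, Mul(Add(464, P), Add(L, P))), -1)))
Mul(Function('l')(Function('o')(31, Function('V')(3, 3)), 972), Pow(Y, -1)) = Mul(Mul(2, Pow(Add(-2, Pow(31, 2), Mul(464, 972), Mul(464, 31), Mul(972, 31)), -1)), Pow(-623314, -1)) = Mul(Mul(2, Pow(Add(-2, 961, 451008, 14384, 30132), -1)), Rational(-1, 623314)) = Mul(Mul(2, Pow(496483, -1)), Rational(-1, 623314)) = Mul(Mul(2, Rational(1, 496483)), Rational(-1, 623314)) = Mul(Rational(2, 496483), Rational(-1, 623314)) = Rational(-1, 154732402331)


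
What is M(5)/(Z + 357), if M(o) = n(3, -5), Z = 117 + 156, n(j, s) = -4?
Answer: -2/315 ≈ -0.0063492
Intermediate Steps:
Z = 273
M(o) = -4
M(5)/(Z + 357) = -4/(273 + 357) = -4/630 = -4*1/630 = -2/315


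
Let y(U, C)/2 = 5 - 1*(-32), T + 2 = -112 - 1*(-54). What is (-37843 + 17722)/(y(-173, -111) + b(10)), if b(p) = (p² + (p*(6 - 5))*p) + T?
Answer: -20121/214 ≈ -94.023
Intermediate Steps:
T = -60 (T = -2 + (-112 - 1*(-54)) = -2 + (-112 + 54) = -2 - 58 = -60)
y(U, C) = 74 (y(U, C) = 2*(5 - 1*(-32)) = 2*(5 + 32) = 2*37 = 74)
b(p) = -60 + 2*p² (b(p) = (p² + (p*(6 - 5))*p) - 60 = (p² + (p*1)*p) - 60 = (p² + p*p) - 60 = (p² + p²) - 60 = 2*p² - 60 = -60 + 2*p²)
(-37843 + 17722)/(y(-173, -111) + b(10)) = (-37843 + 17722)/(74 + (-60 + 2*10²)) = -20121/(74 + (-60 + 2*100)) = -20121/(74 + (-60 + 200)) = -20121/(74 + 140) = -20121/214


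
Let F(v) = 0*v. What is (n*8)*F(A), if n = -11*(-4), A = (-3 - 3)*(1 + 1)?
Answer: 0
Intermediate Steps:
A = -12 (A = -6*2 = -12)
F(v) = 0
n = 44
(n*8)*F(A) = (44*8)*0 = 352*0 = 0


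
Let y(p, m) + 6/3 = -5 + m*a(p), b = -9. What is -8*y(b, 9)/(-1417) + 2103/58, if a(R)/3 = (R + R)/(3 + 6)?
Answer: 2951647/82186 ≈ 35.914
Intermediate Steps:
a(R) = 2*R/3 (a(R) = 3*((R + R)/(3 + 6)) = 3*((2*R)/9) = 3*((2*R)*(⅑)) = 3*(2*R/9) = 2*R/3)
y(p, m) = -7 + 2*m*p/3 (y(p, m) = -2 + (-5 + m*(2*p/3)) = -2 + (-5 + 2*m*p/3) = -7 + 2*m*p/3)
-8*y(b, 9)/(-1417) + 2103/58 = -8*(-7 + (⅔)*9*(-9))/(-1417) + 2103/58 = -8*(-7 - 54)*(-1/1417) + 2103*(1/58) = -8*(-61)*(-1/1417) + 2103/58 = 488*(-1/1417) + 2103/58 = -488/1417 + 2103/58 = 2951647/82186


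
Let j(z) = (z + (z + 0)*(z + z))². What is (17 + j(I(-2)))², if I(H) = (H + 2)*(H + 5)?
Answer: 289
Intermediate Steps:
I(H) = (2 + H)*(5 + H)
j(z) = (z + 2*z²)² (j(z) = (z + z*(2*z))² = (z + 2*z²)²)
(17 + j(I(-2)))² = (17 + (10 + (-2)² + 7*(-2))²*(1 + 2*(10 + (-2)² + 7*(-2)))²)² = (17 + (10 + 4 - 14)²*(1 + 2*(10 + 4 - 14))²)² = (17 + 0²*(1 + 2*0)²)² = (17 + 0*(1 + 0)²)² = (17 + 0*1²)² = (17 + 0*1)² = (17 + 0)² = 17² = 289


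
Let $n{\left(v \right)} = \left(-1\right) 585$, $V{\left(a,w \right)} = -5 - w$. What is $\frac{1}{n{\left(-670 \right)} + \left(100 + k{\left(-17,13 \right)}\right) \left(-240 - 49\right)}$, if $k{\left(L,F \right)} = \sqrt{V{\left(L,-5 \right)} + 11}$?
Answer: $- \frac{29485}{868446494} + \frac{289 \sqrt{11}}{868446494} \approx -3.2848 \cdot 10^{-5}$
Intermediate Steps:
$k{\left(L,F \right)} = \sqrt{11}$ ($k{\left(L,F \right)} = \sqrt{\left(-5 - -5\right) + 11} = \sqrt{\left(-5 + 5\right) + 11} = \sqrt{0 + 11} = \sqrt{11}$)
$n{\left(v \right)} = -585$
$\frac{1}{n{\left(-670 \right)} + \left(100 + k{\left(-17,13 \right)}\right) \left(-240 - 49\right)} = \frac{1}{-585 + \left(100 + \sqrt{11}\right) \left(-240 - 49\right)} = \frac{1}{-585 + \left(100 + \sqrt{11}\right) \left(-289\right)} = \frac{1}{-585 - \left(28900 + 289 \sqrt{11}\right)} = \frac{1}{-29485 - 289 \sqrt{11}}$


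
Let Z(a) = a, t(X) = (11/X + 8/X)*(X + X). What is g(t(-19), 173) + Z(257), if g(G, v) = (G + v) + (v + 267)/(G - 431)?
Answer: 183484/393 ≈ 466.88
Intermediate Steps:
t(X) = 38 (t(X) = (19/X)*(2*X) = 38)
g(G, v) = G + v + (267 + v)/(-431 + G) (g(G, v) = (G + v) + (267 + v)/(-431 + G) = G + v + (267 + v)/(-431 + G))
g(t(-19), 173) + Z(257) = (267 + 38² - 431*38 - 430*173 + 38*173)/(-431 + 38) + 257 = (267 + 1444 - 16378 - 74390 + 6574)/(-393) + 257 = -1/393*(-82483) + 257 = 82483/393 + 257 = 183484/393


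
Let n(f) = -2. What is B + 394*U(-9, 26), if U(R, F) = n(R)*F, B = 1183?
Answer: -19305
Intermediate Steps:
U(R, F) = -2*F
B + 394*U(-9, 26) = 1183 + 394*(-2*26) = 1183 + 394*(-52) = 1183 - 20488 = -19305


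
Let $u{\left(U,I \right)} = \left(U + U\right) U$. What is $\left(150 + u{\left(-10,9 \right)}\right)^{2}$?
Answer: $122500$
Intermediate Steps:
$u{\left(U,I \right)} = 2 U^{2}$ ($u{\left(U,I \right)} = 2 U U = 2 U^{2}$)
$\left(150 + u{\left(-10,9 \right)}\right)^{2} = \left(150 + 2 \left(-10\right)^{2}\right)^{2} = \left(150 + 2 \cdot 100\right)^{2} = \left(150 + 200\right)^{2} = 350^{2} = 122500$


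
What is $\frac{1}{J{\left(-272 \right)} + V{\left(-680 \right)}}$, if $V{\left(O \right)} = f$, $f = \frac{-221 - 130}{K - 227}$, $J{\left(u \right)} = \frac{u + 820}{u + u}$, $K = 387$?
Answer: $- \frac{2720}{8707} \approx -0.31239$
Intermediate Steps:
$J{\left(u \right)} = \frac{820 + u}{2 u}$
$f = - \frac{351}{160}$ ($f = \frac{-221 - 130}{387 - 227} = - \frac{351}{160} \approx -2.1937$)
$V{\left(O \right)} = - \frac{351}{160}$
$\frac{1}{J{\left(-272 \right)} + V{\left(-680 \right)}} = \frac{1}{\frac{820 - 272}{2 \left(-272\right)} - \frac{351}{160}} = \frac{1}{\frac{1}{2} \left(- \frac{1}{272}\right) 548 - \frac{351}{160}} = \frac{1}{- \frac{137}{136} - \frac{351}{160}} = \frac{1}{- \frac{8707}{2720}} = - \frac{2720}{8707}$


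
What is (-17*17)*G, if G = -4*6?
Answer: 6936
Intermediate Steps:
G = -24
(-17*17)*G = -17*17*(-24) = -289*(-24) = 6936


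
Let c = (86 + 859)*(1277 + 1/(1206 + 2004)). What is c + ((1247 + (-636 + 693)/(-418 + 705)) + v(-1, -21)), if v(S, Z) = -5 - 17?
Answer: 74192360099/61418 ≈ 1.2080e+6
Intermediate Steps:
v(S, Z) = -22
c = 258247773/214 (c = 945*(1277 + 1/3210) = 945*(4099171/3210) = 258247773/214 ≈ 1.2068e+6)
c + ((1247 + (-636 + 693)/(-418 + 705)) + v(-1, -21)) = 258247773/214 + ((1247 + (-636 + 693)/(-418 + 705)) - 22) = 258247773/214 + ((1247 + 57/287) - 22) = 258247773/214 + (357946/287 - 22) = 258247773/214 + 351632/287 = 74192360099/61418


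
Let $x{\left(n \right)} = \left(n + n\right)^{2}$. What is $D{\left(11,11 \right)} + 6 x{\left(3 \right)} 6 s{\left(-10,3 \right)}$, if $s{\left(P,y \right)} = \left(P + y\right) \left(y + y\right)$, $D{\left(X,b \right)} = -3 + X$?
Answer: $-54424$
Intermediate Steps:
$x{\left(n \right)} = 4 n^{2}$ ($x{\left(n \right)} = \left(2 n\right)^{2} = 4 n^{2}$)
$s{\left(P,y \right)} = 2 y \left(P + y\right)$ ($s{\left(P,y \right)} = \left(P + y\right) 2 y = 2 y \left(P + y\right)$)
$D{\left(11,11 \right)} + 6 x{\left(3 \right)} 6 s{\left(-10,3 \right)} = \left(-3 + 11\right) + 6 \cdot 4 \cdot 3^{2} \cdot 6 \cdot 2 \cdot 3 \left(-10 + 3\right) = 8 + 6 \cdot 4 \cdot 9 \cdot 6 \cdot 2 \cdot 3 \left(-7\right) = 8 + 6 \cdot 36 \cdot 6 \left(-42\right) = 8 + 216 \cdot 6 \left(-42\right) = 8 + 1296 \left(-42\right) = 8 - 54432 = -54424$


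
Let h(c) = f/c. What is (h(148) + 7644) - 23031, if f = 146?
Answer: -1138565/74 ≈ -15386.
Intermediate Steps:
h(c) = 146/c
(h(148) + 7644) - 23031 = (146/148 + 7644) - 23031 = (146*(1/148) + 7644) - 23031 = (73/74 + 7644) - 23031 = 565729/74 - 23031 = -1138565/74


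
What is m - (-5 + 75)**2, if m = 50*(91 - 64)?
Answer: -3550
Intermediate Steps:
m = 1350 (m = 50*27 = 1350)
m - (-5 + 75)**2 = 1350 - (-5 + 75)**2 = 1350 - 1*70**2 = 1350 - 1*4900 = 1350 - 4900 = -3550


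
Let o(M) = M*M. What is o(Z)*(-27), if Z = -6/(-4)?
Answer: -243/4 ≈ -60.750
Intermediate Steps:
Z = 3/2 (Z = -6*(-¼) = 3/2 ≈ 1.5000)
o(M) = M²
o(Z)*(-27) = (3/2)²*(-27) = (9/4)*(-27) = -243/4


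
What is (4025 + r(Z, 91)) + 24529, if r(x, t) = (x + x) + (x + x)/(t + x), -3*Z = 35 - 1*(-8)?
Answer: 9841111/345 ≈ 28525.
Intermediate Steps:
Z = -43/3 (Z = -(35 - 1*(-8))/3 = -(35 + 8)/3 = -⅓*43 = -43/3 ≈ -14.333)
r(x, t) = 2*x + 2*x/(t + x) (r(x, t) = 2*x + (2*x)/(t + x) = 2*x + 2*x/(t + x))
(4025 + r(Z, 91)) + 24529 = (4025 + 2*(-43/3)*(1 + 91 - 43/3)/(91 - 43/3)) + 24529 = (4025 + 2*(-43/3)*(233/3)/(230/3)) + 24529 = (4025 + 2*(-43/3)*(3/230)*(233/3)) + 24529 = (4025 - 10019/345) + 24529 = 1378606/345 + 24529 = 9841111/345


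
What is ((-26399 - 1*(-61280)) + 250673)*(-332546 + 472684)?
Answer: 40016966452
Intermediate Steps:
((-26399 - 1*(-61280)) + 250673)*(-332546 + 472684) = ((-26399 + 61280) + 250673)*140138 = (34881 + 250673)*140138 = 285554*140138 = 40016966452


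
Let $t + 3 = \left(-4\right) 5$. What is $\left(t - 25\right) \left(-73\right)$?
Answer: $3504$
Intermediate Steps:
$t = -23$ ($t = -3 - 20 = -23$)
$\left(t - 25\right) \left(-73\right) = \left(-23 - 25\right) \left(-73\right) = \left(-48\right) \left(-73\right) = 3504$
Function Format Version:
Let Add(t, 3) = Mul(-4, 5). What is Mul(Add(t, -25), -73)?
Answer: 3504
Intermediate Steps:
t = -23 (t = Add(-3, Mul(-4, 5)) = Add(-3, -20) = -23)
Mul(Add(t, -25), -73) = Mul(Add(-23, -25), -73) = Mul(-48, -73) = 3504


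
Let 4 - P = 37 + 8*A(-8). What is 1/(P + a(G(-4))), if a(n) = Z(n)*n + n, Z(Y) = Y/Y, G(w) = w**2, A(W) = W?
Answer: 1/63 ≈ 0.015873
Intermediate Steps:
Z(Y) = 1
a(n) = 2*n (a(n) = 1*n + n = n + n = 2*n)
P = 31 (P = 4 - (37 + 8*(-8)) = 4 - (37 - 64) = 4 - 1*(-27) = 4 + 27 = 31)
1/(P + a(G(-4))) = 1/(31 + 2*(-4)**2) = 1/(31 + 2*16) = 1/(31 + 32) = 1/63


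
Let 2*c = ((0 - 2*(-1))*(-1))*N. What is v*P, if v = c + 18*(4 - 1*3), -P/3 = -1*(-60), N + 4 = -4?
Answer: -4680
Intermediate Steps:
N = -8 (N = -4 - 4 = -8)
c = 8 (c = (((0 - 2*(-1))*(-1))*(-8))/2 = (((0 + 2)*(-1))*(-8))/2 = ((2*(-1))*(-8))/2 = (-2*(-8))/2 = (½)*16 = 8)
P = -180 (P = -(-3)*(-60) = -3*60 = -180)
v = 26 (v = 8 + 18*(4 - 1*3) = 8 + 18*(4 - 3) = 8 + 18*1 = 8 + 18 = 26)
v*P = 26*(-180) = -4680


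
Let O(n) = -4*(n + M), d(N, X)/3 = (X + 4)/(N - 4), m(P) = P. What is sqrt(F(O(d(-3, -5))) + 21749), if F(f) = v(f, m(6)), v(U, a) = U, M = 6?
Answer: sqrt(1064441)/7 ≈ 147.39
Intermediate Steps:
d(N, X) = 3*(4 + X)/(-4 + N) (d(N, X) = 3*((X + 4)/(N - 4)) = 3*((4 + X)/(-4 + N)) = 3*(4 + X)/(-4 + N))
O(n) = -24 - 4*n (O(n) = -4*(n + 6) = -4*(6 + n) = -24 - 4*n)
F(f) = f
sqrt(F(O(d(-3, -5))) + 21749) = sqrt((-24 - 12*(4 - 5)/(-4 - 3)) + 21749) = sqrt((-24 - 12*(-1)/(-7)) + 21749) = sqrt((-24 - 12*(-1)*(-1)/7) + 21749) = sqrt((-24 - 4*3/7) + 21749) = sqrt((-24 - 12/7) + 21749) = sqrt(-180/7 + 21749) = sqrt(152063/7) = sqrt(1064441)/7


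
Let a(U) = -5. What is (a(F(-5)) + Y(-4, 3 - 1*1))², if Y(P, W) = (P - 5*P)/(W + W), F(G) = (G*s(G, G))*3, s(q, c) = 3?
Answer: 1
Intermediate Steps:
F(G) = 9*G (F(G) = (G*3)*3 = (3*G)*3 = 9*G)
Y(P, W) = -2*P/W (Y(P, W) = (-4*P)/((2*W)) = (-4*P)*(1/(2*W)) = -2*P/W)
(a(F(-5)) + Y(-4, 3 - 1*1))² = (-5 - 2*(-4)/(3 - 1*1))² = (-5 - 2*(-4)/(3 - 1))² = (-5 - 2*(-4)/2)² = (-5 - 2*(-4)*½)² = (-5 + 4)² = (-1)² = 1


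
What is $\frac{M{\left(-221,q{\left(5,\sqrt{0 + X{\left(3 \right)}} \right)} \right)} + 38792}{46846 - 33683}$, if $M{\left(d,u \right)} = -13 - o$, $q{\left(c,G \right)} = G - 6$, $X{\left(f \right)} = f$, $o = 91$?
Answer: $\frac{38688}{13163} \approx 2.9391$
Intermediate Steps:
$q{\left(c,G \right)} = -6 + G$
$M{\left(d,u \right)} = -104$ ($M{\left(d,u \right)} = -13 - 91 = -104$)
$\frac{M{\left(-221,q{\left(5,\sqrt{0 + X{\left(3 \right)}} \right)} \right)} + 38792}{46846 - 33683} = \frac{-104 + 38792}{46846 - 33683} = \frac{38688}{13163}$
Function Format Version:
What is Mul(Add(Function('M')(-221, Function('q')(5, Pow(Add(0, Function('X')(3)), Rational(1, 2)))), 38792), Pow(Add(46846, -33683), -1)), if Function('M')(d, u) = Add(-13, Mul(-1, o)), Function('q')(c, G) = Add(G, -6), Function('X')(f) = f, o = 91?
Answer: Rational(38688, 13163) ≈ 2.9391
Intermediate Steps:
Function('q')(c, G) = Add(-6, G)
Function('M')(d, u) = -104 (Function('M')(d, u) = Add(-13, Mul(-1, 91)) = Add(-13, -91) = -104)
Mul(Add(Function('M')(-221, Function('q')(5, Pow(Add(0, Function('X')(3)), Rational(1, 2)))), 38792), Pow(Add(46846, -33683), -1)) = Mul(Add(-104, 38792), Pow(Add(46846, -33683), -1)) = Mul(38688, Pow(13163, -1)) = Mul(38688, Rational(1, 13163)) = Rational(38688, 13163)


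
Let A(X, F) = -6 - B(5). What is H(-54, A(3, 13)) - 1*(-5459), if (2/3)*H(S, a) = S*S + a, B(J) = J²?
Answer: 19573/2 ≈ 9786.5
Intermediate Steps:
A(X, F) = -31 (A(X, F) = -6 - 1*5² = -6 - 1*25 = -6 - 25 = -31)
H(S, a) = 3*a/2 + 3*S²/2 (H(S, a) = 3*(S*S + a)/2 = 3*(S² + a)/2 = 3*(a + S²)/2 = 3*a/2 + 3*S²/2)
H(-54, A(3, 13)) - 1*(-5459) = ((3/2)*(-31) + (3/2)*(-54)²) - 1*(-5459) = (-93/2 + (3/2)*2916) + 5459 = (-93/2 + 4374) + 5459 = 8655/2 + 5459 = 19573/2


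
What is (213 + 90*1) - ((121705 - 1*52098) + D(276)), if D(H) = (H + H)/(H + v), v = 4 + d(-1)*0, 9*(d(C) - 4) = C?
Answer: -2425709/35 ≈ -69306.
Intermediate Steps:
d(C) = 4 + C/9
v = 4 (v = 4 + (4 + (⅑)*(-1))*0 = 4 + (4 - ⅑)*0 = 4 + (35/9)*0 = 4 + 0 = 4)
D(H) = 2*H/(4 + H) (D(H) = (H + H)/(H + 4) = (2*H)/(4 + H) = 2*H/(4 + H))
(213 + 90*1) - ((121705 - 1*52098) + D(276)) = (213 + 90*1) - ((121705 - 1*52098) + 2*276/(4 + 276)) = (213 + 90) - ((121705 - 52098) + 2*276/280) = 303 - (69607 + 2*276*(1/280)) = 303 - (69607 + 69/35) = 303 - 1*2436314/35 = 303 - 2436314/35 = -2425709/35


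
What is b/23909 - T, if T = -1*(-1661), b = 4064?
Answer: -39708785/23909 ≈ -1660.8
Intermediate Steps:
T = 1661
b/23909 - T = 4064/23909 - 1*1661 = 4064*(1/23909) - 1661 = 4064/23909 - 1661 = -39708785/23909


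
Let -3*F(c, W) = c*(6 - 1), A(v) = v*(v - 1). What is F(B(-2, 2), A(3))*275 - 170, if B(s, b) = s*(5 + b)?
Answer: 18740/3 ≈ 6246.7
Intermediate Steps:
A(v) = v*(-1 + v)
F(c, W) = -5*c/3 (F(c, W) = -c*(6 - 1)/3 = -c*5/3 = -5*c/3)
F(B(-2, 2), A(3))*275 - 170 = -(-10)*(5 + 2)/3*275 - 170 = -(-10)*7/3*275 - 170 = -5/3*(-14)*275 - 170 = (70/3)*275 - 170 = 19250/3 - 170 = 18740/3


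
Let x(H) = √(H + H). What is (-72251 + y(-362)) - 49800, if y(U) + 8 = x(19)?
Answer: -122059 + √38 ≈ -1.2205e+5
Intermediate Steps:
x(H) = √2*√H (x(H) = √(2*H) = √2*√H)
y(U) = -8 + √38 (y(U) = -8 + √2*√19 = -8 + √38)
(-72251 + y(-362)) - 49800 = (-72251 + (-8 + √38)) - 49800 = (-72259 + √38) - 49800 = -122059 + √38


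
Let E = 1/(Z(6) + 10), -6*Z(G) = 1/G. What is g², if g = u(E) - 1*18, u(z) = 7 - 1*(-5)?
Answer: 36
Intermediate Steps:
Z(G) = -1/(6*G)
E = 36/359 (E = 1/(-⅙/6 + 10) = 1/(-⅙*⅙ + 10) = 1/(-1/36 + 10) = 1/(359/36) = 36/359 ≈ 0.10028)
u(z) = 12 (u(z) = 7 + 5 = 12)
g = -6 (g = 12 - 1*18 = 12 - 18 = -6)
g² = (-6)² = 36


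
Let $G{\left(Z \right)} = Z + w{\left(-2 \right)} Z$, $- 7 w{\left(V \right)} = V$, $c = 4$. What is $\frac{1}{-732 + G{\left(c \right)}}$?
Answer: $- \frac{7}{5088} \approx -0.0013758$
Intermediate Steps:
$w{\left(V \right)} = - \frac{V}{7}$
$G{\left(Z \right)} = \frac{9 Z}{7}$ ($G{\left(Z \right)} = Z + \left(- \frac{1}{7}\right) \left(-2\right) Z = Z + \frac{2 Z}{7} = \frac{9 Z}{7}$)
$\frac{1}{-732 + G{\left(c \right)}} = \frac{1}{-732 + \frac{9}{7} \cdot 4} = \frac{1}{-732 + \frac{36}{7}} = \frac{1}{- \frac{5088}{7}} = - \frac{7}{5088}$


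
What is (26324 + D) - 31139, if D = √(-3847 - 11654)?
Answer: -4815 + I*√15501 ≈ -4815.0 + 124.5*I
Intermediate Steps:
D = I*√15501 (D = √(-15501) = I*√15501 ≈ 124.5*I)
(26324 + D) - 31139 = (26324 + I*√15501) - 31139 = -4815 + I*√15501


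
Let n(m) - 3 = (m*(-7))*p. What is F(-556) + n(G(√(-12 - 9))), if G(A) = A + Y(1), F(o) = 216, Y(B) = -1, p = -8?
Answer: 163 + 56*I*√21 ≈ 163.0 + 256.62*I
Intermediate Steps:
G(A) = -1 + A (G(A) = A - 1 = -1 + A)
n(m) = 3 + 56*m (n(m) = 3 + (m*(-7))*(-8) = 3 - 7*m*(-8) = 3 + 56*m)
F(-556) + n(G(√(-12 - 9))) = 216 + (3 + 56*(-1 + √(-12 - 9))) = 216 + (3 + 56*(-1 + √(-21))) = 216 + (3 + 56*(-1 + I*√21)) = 216 + (3 + (-56 + 56*I*√21)) = 216 + (-53 + 56*I*√21) = 163 + 56*I*√21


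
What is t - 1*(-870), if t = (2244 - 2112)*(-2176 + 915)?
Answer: -165582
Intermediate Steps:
t = -166452 (t = 132*(-1261) = -166452)
t - 1*(-870) = -166452 - 1*(-870) = -166452 + 870 = -165582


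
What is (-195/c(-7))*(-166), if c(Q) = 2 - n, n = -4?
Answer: 5395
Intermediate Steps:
c(Q) = 6 (c(Q) = 2 - 1*(-4) = 2 + 4 = 6)
(-195/c(-7))*(-166) = (-195/6)*(-166) = ((⅙)*(-195))*(-166) = -65/2*(-166) = 5395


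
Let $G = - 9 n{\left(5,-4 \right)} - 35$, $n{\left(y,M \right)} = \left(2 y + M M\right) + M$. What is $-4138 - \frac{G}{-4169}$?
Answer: $- \frac{17251555}{4169} \approx -4138.1$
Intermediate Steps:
$n{\left(y,M \right)} = M + M^{2} + 2 y$ ($n{\left(y,M \right)} = \left(2 y + M^{2}\right) + M = \left(M^{2} + 2 y\right) + M = M + M^{2} + 2 y$)
$G = -233$ ($G = - 9 \left(-4 + \left(-4\right)^{2} + 2 \cdot 5\right) - 35 = - 9 \left(-4 + 16 + 10\right) - 35 = \left(-9\right) 22 - 35 = -198 - 35 = -233$)
$-4138 - \frac{G}{-4169} = -4138 - - \frac{233}{-4169} = -4138 - \left(-233\right) \left(- \frac{1}{4169}\right) = -4138 - \frac{233}{4169} = - \frac{17251555}{4169}$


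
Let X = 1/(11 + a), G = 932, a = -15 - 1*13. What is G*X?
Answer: -932/17 ≈ -54.824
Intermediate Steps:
a = -28 (a = -15 - 13 = -28)
X = -1/17 (X = 1/(11 - 28) = 1/(-17) = -1/17 ≈ -0.058824)
G*X = 932*(-1/17) = -932/17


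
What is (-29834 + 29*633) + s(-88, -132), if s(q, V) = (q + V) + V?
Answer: -11829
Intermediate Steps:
s(q, V) = q + 2*V (s(q, V) = (V + q) + V = q + 2*V)
(-29834 + 29*633) + s(-88, -132) = (-29834 + 29*633) + (-88 + 2*(-132)) = (-29834 + 18357) + (-88 - 264) = -11477 - 352 = -11829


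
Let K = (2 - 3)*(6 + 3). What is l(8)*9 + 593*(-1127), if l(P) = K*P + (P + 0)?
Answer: -668887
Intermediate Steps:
K = -9 (K = -1*9 = -9)
l(P) = -8*P (l(P) = -9*P + (P + 0) = -9*P + P = -8*P)
l(8)*9 + 593*(-1127) = -8*8*9 + 593*(-1127) = -64*9 - 668311 = -576 - 668311 = -668887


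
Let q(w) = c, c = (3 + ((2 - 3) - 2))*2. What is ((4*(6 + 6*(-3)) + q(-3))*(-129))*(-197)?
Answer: -1219824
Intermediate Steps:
c = 0 (c = (3 + (-1 - 2))*2 = (3 - 3)*2 = 0*2 = 0)
q(w) = 0
((4*(6 + 6*(-3)) + q(-3))*(-129))*(-197) = ((4*(6 + 6*(-3)) + 0)*(-129))*(-197) = ((4*(6 - 18) + 0)*(-129))*(-197) = ((4*(-12) + 0)*(-129))*(-197) = ((-48 + 0)*(-129))*(-197) = -48*(-129)*(-197) = 6192*(-197) = -1219824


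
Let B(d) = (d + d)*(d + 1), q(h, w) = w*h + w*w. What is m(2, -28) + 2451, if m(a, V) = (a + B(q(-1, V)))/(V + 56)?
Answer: 694471/14 ≈ 49605.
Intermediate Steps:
q(h, w) = w**2 + h*w (q(h, w) = h*w + w**2 = w**2 + h*w)
B(d) = 2*d*(1 + d) (B(d) = (2*d)*(1 + d) = 2*d*(1 + d))
m(a, V) = (a + 2*V*(1 + V*(-1 + V))*(-1 + V))/(56 + V) (m(a, V) = (a + 2*(V*(-1 + V))*(1 + V*(-1 + V)))/(V + 56) = (a + 2*V*(1 + V*(-1 + V))*(-1 + V))/(56 + V))
m(2, -28) + 2451 = (2 + 2*(-28)*(1 - 28*(-1 - 28))*(-1 - 28))/(56 - 28) + 2451 = (2 + 2*(-28)*(1 - 28*(-29))*(-29))/28 + 2451 = (2 + 2*(-28)*(1 + 812)*(-29))/28 + 2451 = (2 + 2*(-28)*813*(-29))/28 + 2451 = (2 + 1320312)/28 + 2451 = (1/28)*1320314 + 2451 = 660157/14 + 2451 = 694471/14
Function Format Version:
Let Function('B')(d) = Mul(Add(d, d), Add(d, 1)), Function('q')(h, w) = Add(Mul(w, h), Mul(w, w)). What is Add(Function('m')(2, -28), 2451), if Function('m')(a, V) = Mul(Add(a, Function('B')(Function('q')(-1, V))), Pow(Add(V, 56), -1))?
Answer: Rational(694471, 14) ≈ 49605.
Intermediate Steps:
Function('q')(h, w) = Add(Pow(w, 2), Mul(h, w)) (Function('q')(h, w) = Add(Mul(h, w), Pow(w, 2)) = Add(Pow(w, 2), Mul(h, w)))
Function('B')(d) = Mul(2, d, Add(1, d)) (Function('B')(d) = Mul(Mul(2, d), Add(1, d)) = Mul(2, d, Add(1, d)))
Function('m')(a, V) = Mul(Pow(Add(56, V), -1), Add(a, Mul(2, V, Add(1, Mul(V, Add(-1, V))), Add(-1, V)))) (Function('m')(a, V) = Mul(Add(a, Mul(2, Mul(V, Add(-1, V)), Add(1, Mul(V, Add(-1, V))))), Pow(Add(V, 56), -1)) = Mul(Add(a, Mul(2, V, Add(1, Mul(V, Add(-1, V))), Add(-1, V))), Pow(Add(56, V), -1)) = Mul(Pow(Add(56, V), -1), Add(a, Mul(2, V, Add(1, Mul(V, Add(-1, V))), Add(-1, V)))))
Add(Function('m')(2, -28), 2451) = Add(Mul(Pow(Add(56, -28), -1), Add(2, Mul(2, -28, Add(1, Mul(-28, Add(-1, -28))), Add(-1, -28)))), 2451) = Add(Mul(Pow(28, -1), Add(2, Mul(2, -28, Add(1, Mul(-28, -29)), -29))), 2451) = Add(Mul(Rational(1, 28), Add(2, Mul(2, -28, Add(1, 812), -29))), 2451) = Add(Mul(Rational(1, 28), Add(2, Mul(2, -28, 813, -29))), 2451) = Add(Mul(Rational(1, 28), Add(2, 1320312)), 2451) = Add(Mul(Rational(1, 28), 1320314), 2451) = Add(Rational(660157, 14), 2451) = Rational(694471, 14)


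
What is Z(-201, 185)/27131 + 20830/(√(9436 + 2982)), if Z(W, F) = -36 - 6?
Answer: -42/27131 + 10415*√12418/6209 ≈ 186.92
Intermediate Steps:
Z(W, F) = -42
Z(-201, 185)/27131 + 20830/(√(9436 + 2982)) = -42/27131 + 20830/(√(9436 + 2982)) = -42*1/27131 + 20830/(√12418) = -42/27131 + 20830*(√12418/12418) = -42/27131 + 10415*√12418/6209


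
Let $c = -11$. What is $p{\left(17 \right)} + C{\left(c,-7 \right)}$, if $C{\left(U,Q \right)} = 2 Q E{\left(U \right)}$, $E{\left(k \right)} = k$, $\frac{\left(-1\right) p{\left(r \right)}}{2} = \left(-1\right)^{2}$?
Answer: $152$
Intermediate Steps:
$p{\left(r \right)} = -2$ ($p{\left(r \right)} = - 2 \left(-1\right)^{2} = \left(-2\right) 1 = -2$)
$C{\left(U,Q \right)} = 2 Q U$
$p{\left(17 \right)} + C{\left(c,-7 \right)} = -2 + 2 \left(-7\right) \left(-11\right) = -2 + 154 = 152$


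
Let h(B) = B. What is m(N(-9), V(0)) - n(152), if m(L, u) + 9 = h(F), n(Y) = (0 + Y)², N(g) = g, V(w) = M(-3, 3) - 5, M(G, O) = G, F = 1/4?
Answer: -92451/4 ≈ -23113.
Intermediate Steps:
F = ¼ ≈ 0.25000
V(w) = -8 (V(w) = -3 - 5 = -8)
n(Y) = Y²
m(L, u) = -35/4 (m(L, u) = -9 + ¼ = -35/4)
m(N(-9), V(0)) - n(152) = -35/4 - 1*152² = -35/4 - 1*23104 = -35/4 - 23104 = -92451/4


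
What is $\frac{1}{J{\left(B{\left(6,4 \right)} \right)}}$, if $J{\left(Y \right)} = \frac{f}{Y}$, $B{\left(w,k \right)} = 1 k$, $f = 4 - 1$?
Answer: $\frac{4}{3} \approx 1.3333$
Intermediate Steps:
$f = 3$ ($f = 4 - 1 = 3$)
$B{\left(w,k \right)} = k$
$J{\left(Y \right)} = \frac{3}{Y}$
$\frac{1}{J{\left(B{\left(6,4 \right)} \right)}} = \frac{1}{3 \cdot \frac{1}{4}} = \frac{1}{\frac{3}{4}} = \frac{4}{3}$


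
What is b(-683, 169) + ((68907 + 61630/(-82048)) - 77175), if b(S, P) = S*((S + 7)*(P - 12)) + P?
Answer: 2973421827553/41024 ≈ 7.2480e+7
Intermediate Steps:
b(S, P) = P + S*(-12 + P)*(7 + S) (b(S, P) = S*((7 + S)*(-12 + P)) + P = S*((-12 + P)*(7 + S)) + P = S*(-12 + P)*(7 + S) + P = P + S*(-12 + P)*(7 + S))
b(-683, 169) + ((68907 + 61630/(-82048)) - 77175) = (169 - 84*(-683) - 12*(-683)**2 + 169*(-683)**2 + 7*169*(-683)) + ((68907 + 61630/(-82048)) - 77175) = (169 + 57372 - 12*466489 + 169*466489 - 807989) + ((68907 + 61630*(-1/82048)) - 77175) = (169 + 57372 - 5597868 + 78836641 - 807989) + ((68907 - 30815/41024) - 77175) = 72488325 + (2826809953/41024 - 77175) = 72488325 - 339217247/41024 = 2973421827553/41024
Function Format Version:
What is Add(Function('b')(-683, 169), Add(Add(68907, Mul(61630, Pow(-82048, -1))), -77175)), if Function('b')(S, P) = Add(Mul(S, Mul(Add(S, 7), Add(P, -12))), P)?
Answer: Rational(2973421827553, 41024) ≈ 7.2480e+7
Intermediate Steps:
Function('b')(S, P) = Add(P, Mul(S, Add(-12, P), Add(7, S))) (Function('b')(S, P) = Add(Mul(S, Mul(Add(7, S), Add(-12, P))), P) = Add(Mul(S, Mul(Add(-12, P), Add(7, S))), P) = Add(Mul(S, Add(-12, P), Add(7, S)), P) = Add(P, Mul(S, Add(-12, P), Add(7, S))))
Add(Function('b')(-683, 169), Add(Add(68907, Mul(61630, Pow(-82048, -1))), -77175)) = Add(Add(169, Mul(-84, -683), Mul(-12, Pow(-683, 2)), Mul(169, Pow(-683, 2)), Mul(7, 169, -683)), Add(Add(68907, Mul(61630, Pow(-82048, -1))), -77175)) = Add(Add(169, 57372, Mul(-12, 466489), Mul(169, 466489), -807989), Add(Add(68907, Mul(61630, Rational(-1, 82048))), -77175)) = Add(Add(169, 57372, -5597868, 78836641, -807989), Add(Add(68907, Rational(-30815, 41024)), -77175)) = Add(72488325, Add(Rational(2826809953, 41024), -77175)) = Add(72488325, Rational(-339217247, 41024)) = Rational(2973421827553, 41024)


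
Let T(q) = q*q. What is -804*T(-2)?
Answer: -3216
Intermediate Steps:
T(q) = q²
-804*T(-2) = -804*(-2)² = -804*4 = -134*24 = -3216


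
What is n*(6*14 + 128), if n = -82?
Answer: -17384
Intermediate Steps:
n*(6*14 + 128) = -82*(6*14 + 128) = -82*(84 + 128) = -82*212 = -17384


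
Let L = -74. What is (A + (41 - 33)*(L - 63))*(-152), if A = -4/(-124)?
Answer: 5164200/31 ≈ 1.6659e+5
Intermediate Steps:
A = 1/31 (A = -4*(-1/124) = 1/31 ≈ 0.032258)
(A + (41 - 33)*(L - 63))*(-152) = (1/31 + (41 - 33)*(-74 - 63))*(-152) = (1/31 + 8*(-137))*(-152) = (1/31 - 1096)*(-152) = -33975/31*(-152) = 5164200/31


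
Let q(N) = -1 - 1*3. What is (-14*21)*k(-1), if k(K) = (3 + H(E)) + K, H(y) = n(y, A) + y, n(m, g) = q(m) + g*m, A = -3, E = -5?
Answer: -2352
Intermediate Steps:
q(N) = -4 (q(N) = -1 - 3 = -4)
n(m, g) = -4 + g*m
H(y) = -4 - 2*y (H(y) = (-4 - 3*y) + y = -4 - 2*y)
k(K) = 9 + K (k(K) = (3 + (-4 - 2*(-5))) + K = (3 + (-4 + 10)) + K = (3 + 6) + K = 9 + K)
(-14*21)*k(-1) = (-14*21)*(9 - 1) = -294*8 = -2352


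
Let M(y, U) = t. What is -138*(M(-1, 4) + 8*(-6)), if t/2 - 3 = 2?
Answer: 5244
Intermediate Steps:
t = 10 (t = 6 + 2*2 = 6 + 4 = 10)
M(y, U) = 10
-138*(M(-1, 4) + 8*(-6)) = -138*(10 + 8*(-6)) = -138*(10 - 48) = -138*(-38) = 5244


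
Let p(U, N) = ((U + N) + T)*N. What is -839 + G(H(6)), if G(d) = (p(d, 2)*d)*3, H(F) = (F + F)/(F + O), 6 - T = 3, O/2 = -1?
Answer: -695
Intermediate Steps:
O = -2 (O = 2*(-1) = -2)
T = 3 (T = 6 - 1*3 = 6 - 3 = 3)
p(U, N) = N*(3 + N + U) (p(U, N) = ((U + N) + 3)*N = ((N + U) + 3)*N = (3 + N + U)*N = N*(3 + N + U))
H(F) = 2*F/(-2 + F) (H(F) = (F + F)/(F - 2) = (2*F)/(-2 + F) = 2*F/(-2 + F))
G(d) = 3*d*(10 + 2*d) (G(d) = ((2*(3 + 2 + d))*d)*3 = ((2*(5 + d))*d)*3 = ((10 + 2*d)*d)*3 = (d*(10 + 2*d))*3 = 3*d*(10 + 2*d))
-839 + G(H(6)) = -839 + 6*(2*6/(-2 + 6))*(5 + 2*6/(-2 + 6)) = -839 + 6*(2*6/4)*(5 + 2*6/4) = -839 + 6*(2*6*(¼))*(5 + 2*6*(¼)) = -839 + 6*3*(5 + 3) = -839 + 6*3*8 = -839 + 144 = -695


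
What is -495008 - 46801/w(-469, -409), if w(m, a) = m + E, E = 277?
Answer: -94994735/192 ≈ -4.9476e+5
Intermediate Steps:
w(m, a) = 277 + m (w(m, a) = m + 277 = 277 + m)
-495008 - 46801/w(-469, -409) = -495008 - 46801/(277 - 469) = -495008 - 46801/(-192) = -495008 - 46801*(-1/192) = -495008 + 46801/192 = -94994735/192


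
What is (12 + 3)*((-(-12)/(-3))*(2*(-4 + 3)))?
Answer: 120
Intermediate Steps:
(12 + 3)*((-(-12)/(-3))*(2*(-4 + 3))) = 15*((-(-12)*(-1)/3)*(2*(-1))) = 15*(-3*4/3*(-2)) = 15*(-4*(-2)) = 15*8 = 120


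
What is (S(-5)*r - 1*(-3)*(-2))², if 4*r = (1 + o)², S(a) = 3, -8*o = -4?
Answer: 4761/256 ≈ 18.598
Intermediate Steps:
o = ½ (o = -⅛*(-4) = ½ ≈ 0.50000)
r = 9/16 (r = (1 + ½)²/4 = (3/2)²/4 = (¼)*(9/4) = 9/16 ≈ 0.56250)
(S(-5)*r - 1*(-3)*(-2))² = (3*(9/16) - 1*(-3)*(-2))² = (27/16 + 3*(-2))² = (27/16 - 6)² = (-69/16)² = 4761/256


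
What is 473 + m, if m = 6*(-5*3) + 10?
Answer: 393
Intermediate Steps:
m = -80 (m = 6*(-15) + 10 = -90 + 10 = -80)
473 + m = 473 - 80 = 393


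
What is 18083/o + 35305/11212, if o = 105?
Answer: 206453621/1177260 ≈ 175.37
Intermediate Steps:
18083/o + 35305/11212 = 18083/105 + 35305/11212 = 206453621/1177260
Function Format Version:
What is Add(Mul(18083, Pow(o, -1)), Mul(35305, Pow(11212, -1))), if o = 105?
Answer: Rational(206453621, 1177260) ≈ 175.37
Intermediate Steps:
Add(Mul(18083, Pow(o, -1)), Mul(35305, Pow(11212, -1))) = Add(Mul(18083, Pow(105, -1)), Mul(35305, Pow(11212, -1))) = Add(Mul(18083, Rational(1, 105)), Mul(35305, Rational(1, 11212))) = Add(Rational(18083, 105), Rational(35305, 11212)) = Rational(206453621, 1177260)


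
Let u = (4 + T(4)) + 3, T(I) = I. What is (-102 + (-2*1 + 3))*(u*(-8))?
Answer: 8888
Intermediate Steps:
u = 11 (u = (4 + 4) + 3 = 8 + 3 = 11)
(-102 + (-2*1 + 3))*(u*(-8)) = (-102 + (-2*1 + 3))*(11*(-8)) = (-102 + (-2 + 3))*(-88) = (-102 + 1)*(-88) = -101*(-88) = 8888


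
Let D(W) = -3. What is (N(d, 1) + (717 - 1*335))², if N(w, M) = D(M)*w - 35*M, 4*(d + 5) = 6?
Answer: 511225/4 ≈ 1.2781e+5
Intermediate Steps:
d = -7/2 (d = -5 + (¼)*6 = -5 + 3/2 = -7/2 ≈ -3.5000)
N(w, M) = -35*M - 3*w (N(w, M) = -3*w - 35*M = -35*M - 3*w)
(N(d, 1) + (717 - 1*335))² = ((-35*1 - 3*(-7/2)) + (717 - 1*335))² = ((-35 + 21/2) + (717 - 335))² = (-49/2 + 382)² = (715/2)² = 511225/4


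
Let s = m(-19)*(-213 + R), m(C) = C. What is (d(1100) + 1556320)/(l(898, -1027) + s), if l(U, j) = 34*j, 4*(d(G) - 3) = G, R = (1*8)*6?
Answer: -1556598/31783 ≈ -48.976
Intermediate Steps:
R = 48 (R = 8*6 = 48)
d(G) = 3 + G/4
s = 3135 (s = -19*(-213 + 48) = -19*(-165) = 3135)
(d(1100) + 1556320)/(l(898, -1027) + s) = ((3 + (¼)*1100) + 1556320)/(34*(-1027) + 3135) = ((3 + 275) + 1556320)/(-34918 + 3135) = (278 + 1556320)/(-31783) = 1556598*(-1/31783) = -1556598/31783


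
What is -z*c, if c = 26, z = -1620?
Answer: 42120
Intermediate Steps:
-z*c = -(-1620)*26 = -1*(-42120) = 42120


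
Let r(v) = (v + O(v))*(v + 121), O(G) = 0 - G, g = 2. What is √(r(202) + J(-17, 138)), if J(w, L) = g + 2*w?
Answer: 4*I*√2 ≈ 5.6569*I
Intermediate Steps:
O(G) = -G
J(w, L) = 2 + 2*w
r(v) = 0 (r(v) = (v - v)*(v + 121) = 0*(121 + v) = 0)
√(r(202) + J(-17, 138)) = √(0 + (2 + 2*(-17))) = √(0 + (2 - 34)) = √(0 - 32) = √(-32) = 4*I*√2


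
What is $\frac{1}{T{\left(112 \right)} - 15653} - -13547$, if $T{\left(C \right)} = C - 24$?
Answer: $\frac{210859054}{15565} \approx 13547.0$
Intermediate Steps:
$T{\left(C \right)} = -24 + C$ ($T{\left(C \right)} = C - 24 = -24 + C$)
$\frac{1}{T{\left(112 \right)} - 15653} - -13547 = \frac{1}{\left(-24 + 112\right) - 15653} - -13547 = \frac{1}{88 - 15653} + 13547 = \frac{1}{-15565} + 13547 = - \frac{1}{15565} + 13547 = \frac{210859054}{15565}$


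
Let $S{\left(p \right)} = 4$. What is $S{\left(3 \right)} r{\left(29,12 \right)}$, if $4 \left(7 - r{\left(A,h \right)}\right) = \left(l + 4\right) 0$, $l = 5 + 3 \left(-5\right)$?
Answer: $28$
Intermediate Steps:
$l = -10$ ($l = 5 - 15 = -10$)
$r{\left(A,h \right)} = 7$ ($r{\left(A,h \right)} = 7 - \frac{\left(-10 + 4\right) 0}{4} = 7 - \frac{\left(-6\right) 0}{4} = 7 - 0 = 7 + 0 = 7$)
$S{\left(3 \right)} r{\left(29,12 \right)} = 4 \cdot 7 = 28$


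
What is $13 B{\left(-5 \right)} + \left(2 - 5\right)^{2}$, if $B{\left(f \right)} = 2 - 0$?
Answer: $35$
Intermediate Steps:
$B{\left(f \right)} = 2$ ($B{\left(f \right)} = 2 + 0 = 2$)
$13 B{\left(-5 \right)} + \left(2 - 5\right)^{2} = 13 \cdot 2 + \left(2 - 5\right)^{2} = 26 + \left(-3\right)^{2} = 26 + 9 = 35$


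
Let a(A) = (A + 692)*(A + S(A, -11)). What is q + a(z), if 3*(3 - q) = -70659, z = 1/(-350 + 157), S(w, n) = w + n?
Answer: 593633069/37249 ≈ 15937.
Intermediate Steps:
S(w, n) = n + w
z = -1/193 (z = 1/(-193) = -1/193 ≈ -0.0051813)
a(A) = (-11 + 2*A)*(692 + A) (a(A) = (A + 692)*(A + (-11 + A)) = (692 + A)*(-11 + 2*A) = (-11 + 2*A)*(692 + A))
q = 23556 (q = 3 - 1/3*(-70659) = 3 + 23553 = 23556)
q + a(z) = 23556 + (-7612 + 2*(-1/193)**2 + 1373*(-1/193)) = 23556 + (-7612 + 2*(1/37249) - 1373/193) = 23556 + (-7612 + 2/37249 - 1373/193) = 23556 - 283804375/37249 = 593633069/37249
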